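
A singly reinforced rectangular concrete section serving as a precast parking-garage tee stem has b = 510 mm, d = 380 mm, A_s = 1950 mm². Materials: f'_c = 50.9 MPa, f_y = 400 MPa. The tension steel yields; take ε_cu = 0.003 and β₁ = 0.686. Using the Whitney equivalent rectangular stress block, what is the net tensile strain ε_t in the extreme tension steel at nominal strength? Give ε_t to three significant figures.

ε_t ≈ 0.0191

a = A_s f_y/(0.85 f'_c b) = 35.35 mm.
β₁ = 0.686, so c = a/β₁ = 35.35/0.686 = 51.53 mm.
From the linear strain diagram with ε_cu = 0.003: ε_t = 0.003 (d − c)/c = 0.003 × (380 − 51.53)/51.53 = 0.0191.
Since ε_t ≥ 0.005, the section is tension-controlled.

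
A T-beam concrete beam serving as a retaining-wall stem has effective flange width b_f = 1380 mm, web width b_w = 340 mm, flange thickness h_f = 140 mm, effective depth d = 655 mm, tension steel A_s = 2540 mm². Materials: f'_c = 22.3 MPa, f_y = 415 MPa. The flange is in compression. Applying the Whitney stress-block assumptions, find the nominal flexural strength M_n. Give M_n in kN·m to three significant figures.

M_n ≈ 669 kN·m

Tension: T = A_s f_y = 2540 × 415 = 1054100 N.
Try a within the flange: a = T/(0.85 f'_c b_f) = 1054100/(0.85 × 22.3 × 1380) = 40.30 mm.
Since a = 40.30 ≤ h_f = 140 mm, the stress block lies entirely in the flange; analyse as a rectangular beam of width b_f.
M_n = T(d − a/2) = 1054100 × (655 − 20.15) = 669.20 × 10⁶ N·mm.
M_n = 669.20 kN·m.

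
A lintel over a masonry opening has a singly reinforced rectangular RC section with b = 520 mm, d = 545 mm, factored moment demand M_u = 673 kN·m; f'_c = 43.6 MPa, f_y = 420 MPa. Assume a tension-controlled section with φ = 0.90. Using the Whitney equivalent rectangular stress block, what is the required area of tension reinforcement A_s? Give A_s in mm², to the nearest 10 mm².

M_n = M_u/φ = 673/0.90 = 747.778 kN·m.
With M_n = 0.85 f'_c a b (d − a/2), solve the quadratic for a:
a = d − √(d² − 2M_n/(0.85 f'_c b)) = 545 − √(545² − 2 × 747.778×10⁶/(0.85 × 43.6 × 520)) = 76.58 mm.
A_s = 0.85 f'_c a b / f_y = 0.85 × 43.6 × 76.58 × 520 / 420 = 3513.8 mm².

A_s ≈ 3510 mm²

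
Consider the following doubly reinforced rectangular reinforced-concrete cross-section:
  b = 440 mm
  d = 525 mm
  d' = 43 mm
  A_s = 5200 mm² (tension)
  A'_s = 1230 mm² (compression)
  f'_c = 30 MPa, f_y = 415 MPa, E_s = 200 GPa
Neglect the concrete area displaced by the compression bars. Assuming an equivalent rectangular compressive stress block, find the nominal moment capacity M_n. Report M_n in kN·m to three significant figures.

Assume both tension and compression steel yield.
Net tension couple steel: A_s − A'_s = 3970 mm².
a = (A_s − A'_s) f_y / (0.85 f'_c b) = 1647550/(0.85 × 30 × 440) = 146.84 mm.
c = a/β₁ = 146.84/0.836 = 175.65 mm; ε'_s = 0.003(c − d')/c = 0.0023 ≥ f_y/E_s = 0.0021, so compression steel does yield.
M_n = (A_s − A'_s) f_y (d − a/2) + A'_s f_y (d − d') = [1647550 × (525 − 73.42) + 510450 × (525 − 43)] × 10⁻⁶ = 744.00 + 246.04 = 990.04 kN·m.

M_n ≈ 990 kN·m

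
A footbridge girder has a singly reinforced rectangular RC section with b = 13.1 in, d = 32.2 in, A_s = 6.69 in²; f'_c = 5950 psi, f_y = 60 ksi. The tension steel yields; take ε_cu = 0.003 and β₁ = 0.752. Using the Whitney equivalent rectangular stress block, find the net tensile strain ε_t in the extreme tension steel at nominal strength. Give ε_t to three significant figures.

ε_t ≈ 0.00899

a = A_s f_y/(0.85 f'_c b) = 6.059 in.
β₁ = 0.752, so c = a/β₁ = 6.059/0.752 = 8.057 in.
From the linear strain diagram with ε_cu = 0.003: ε_t = 0.003 (d − c)/c = 0.003 × (32.2 − 8.057)/8.057 = 0.00899.
Since ε_t ≥ 0.005, the section is tension-controlled.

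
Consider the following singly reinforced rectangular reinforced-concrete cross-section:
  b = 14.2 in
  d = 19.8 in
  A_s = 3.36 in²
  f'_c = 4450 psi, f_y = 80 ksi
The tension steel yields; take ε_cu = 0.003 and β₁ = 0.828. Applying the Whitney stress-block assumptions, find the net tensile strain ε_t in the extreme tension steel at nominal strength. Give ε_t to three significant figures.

ε_t ≈ 0.00683

a = A_s f_y/(0.85 f'_c b) = 5.005 in.
β₁ = 0.828, so c = a/β₁ = 5.005/0.828 = 6.045 in.
From the linear strain diagram with ε_cu = 0.003: ε_t = 0.003 (d − c)/c = 0.003 × (19.8 − 6.045)/6.045 = 0.00683.
Since ε_t ≥ 0.005, the section is tension-controlled.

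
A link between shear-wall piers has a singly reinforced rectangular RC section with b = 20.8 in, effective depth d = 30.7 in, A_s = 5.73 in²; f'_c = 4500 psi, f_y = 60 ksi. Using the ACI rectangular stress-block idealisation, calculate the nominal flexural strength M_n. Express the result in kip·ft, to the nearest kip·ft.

M_n ≈ 818 kip·ft

T = A_s f_y = 5.73 × 60 = 343.8 kips.
a = T/(0.85 f'_c b) = 343.8/(0.85 × 4.5 × 20.8) = 4.321 in.
M_n = T(d − a/2) = 343.8 × (30.7 − 2.1605) = 9811.9 kip·in = 9811.9/12 = 817.66 kip·ft.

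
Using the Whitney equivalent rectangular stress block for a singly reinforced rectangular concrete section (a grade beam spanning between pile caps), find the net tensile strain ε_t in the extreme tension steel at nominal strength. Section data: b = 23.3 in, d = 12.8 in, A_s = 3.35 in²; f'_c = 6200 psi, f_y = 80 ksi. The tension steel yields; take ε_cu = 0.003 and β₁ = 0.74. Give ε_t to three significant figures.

a = A_s f_y/(0.85 f'_c b) = 2.183 in.
β₁ = 0.74, so c = a/β₁ = 2.183/0.74 = 2.950 in.
From the linear strain diagram with ε_cu = 0.003: ε_t = 0.003 (d − c)/c = 0.003 × (12.8 − 2.950)/2.950 = 0.0100.
Since ε_t ≥ 0.005, the section is tension-controlled.

ε_t ≈ 0.0100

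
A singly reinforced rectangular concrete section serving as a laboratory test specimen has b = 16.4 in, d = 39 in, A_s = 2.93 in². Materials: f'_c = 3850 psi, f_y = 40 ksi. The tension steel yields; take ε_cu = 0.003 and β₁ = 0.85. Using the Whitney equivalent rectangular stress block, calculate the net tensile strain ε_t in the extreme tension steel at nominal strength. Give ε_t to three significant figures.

a = A_s f_y/(0.85 f'_c b) = 2.184 in.
β₁ = 0.85, so c = a/β₁ = 2.184/0.85 = 2.569 in.
From the linear strain diagram with ε_cu = 0.003: ε_t = 0.003 (d − c)/c = 0.003 × (39 − 2.569)/2.569 = 0.0425.
Since ε_t ≥ 0.005, the section is tension-controlled.

ε_t ≈ 0.0425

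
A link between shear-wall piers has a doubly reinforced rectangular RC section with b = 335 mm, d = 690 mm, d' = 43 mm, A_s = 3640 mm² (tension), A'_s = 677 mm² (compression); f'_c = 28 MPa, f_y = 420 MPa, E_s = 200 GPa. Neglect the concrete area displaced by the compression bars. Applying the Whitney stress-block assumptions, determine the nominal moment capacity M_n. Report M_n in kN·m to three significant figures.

M_n ≈ 946 kN·m

Assume both tension and compression steel yield.
Net tension couple steel: A_s − A'_s = 2963 mm².
a = (A_s − A'_s) f_y / (0.85 f'_c b) = 1244460/(0.85 × 28 × 335) = 156.08 mm.
c = a/β₁ = 156.08/0.85 = 183.62 mm; ε'_s = 0.003(c − d')/c = 0.0023 ≥ f_y/E_s = 0.0021, so compression steel does yield.
M_n = (A_s − A'_s) f_y (d − a/2) + A'_s f_y (d − d') = [1244460 × (690 − 78.04) + 284340 × (690 − 43)] × 10⁻⁶ = 761.56 + 183.97 = 945.53 kN·m.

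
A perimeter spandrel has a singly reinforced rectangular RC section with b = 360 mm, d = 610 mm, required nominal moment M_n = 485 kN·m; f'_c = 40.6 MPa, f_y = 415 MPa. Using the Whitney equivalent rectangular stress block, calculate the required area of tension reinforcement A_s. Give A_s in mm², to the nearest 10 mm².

With M_n = 0.85 f'_c a b (d − a/2), solve the quadratic for a:
a = d − √(d² − 2M_n/(0.85 f'_c b)) = 610 − √(610² − 2 × 485×10⁶/(0.85 × 40.6 × 360)) = 67.76 mm.
A_s = 0.85 f'_c a b / f_y = 0.85 × 40.6 × 67.76 × 360 / 415 = 2028.5 mm².

A_s ≈ 2030 mm²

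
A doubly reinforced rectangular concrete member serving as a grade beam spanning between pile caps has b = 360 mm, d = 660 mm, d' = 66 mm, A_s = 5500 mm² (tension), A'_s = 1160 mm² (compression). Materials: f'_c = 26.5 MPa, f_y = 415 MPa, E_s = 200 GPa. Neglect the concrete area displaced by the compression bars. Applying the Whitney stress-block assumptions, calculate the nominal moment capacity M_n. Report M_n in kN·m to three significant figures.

M_n ≈ 1270 kN·m

Assume both tension and compression steel yield.
Net tension couple steel: A_s − A'_s = 4340 mm².
a = (A_s − A'_s) f_y / (0.85 f'_c b) = 1801100/(0.85 × 26.5 × 360) = 222.11 mm.
c = a/β₁ = 222.11/0.85 = 261.31 mm; ε'_s = 0.003(c − d')/c = 0.0022 ≥ f_y/E_s = 0.0021, so compression steel does yield.
M_n = (A_s − A'_s) f_y (d − a/2) + A'_s f_y (d − d') = [1801100 × (660 − 111.055) + 481400 × (660 − 66)] × 10⁻⁶ = 988.70 + 285.95 = 1274.65 kN·m.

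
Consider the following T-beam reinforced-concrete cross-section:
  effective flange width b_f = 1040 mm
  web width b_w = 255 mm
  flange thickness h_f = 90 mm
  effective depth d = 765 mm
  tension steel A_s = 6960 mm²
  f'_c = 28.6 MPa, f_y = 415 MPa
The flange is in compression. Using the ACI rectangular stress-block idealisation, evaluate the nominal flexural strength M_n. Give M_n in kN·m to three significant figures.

M_n ≈ 2020 kN·m

Tension: T = A_s f_y = 6960 × 415 = 2888400 N.
Try a within the flange: a = T/(0.85 f'_c b_f) = 2888400/(0.85 × 28.6 × 1040) = 114.25 mm.
a = 114.25 > h_f = 90 mm: the block extends into the web. Split into flange-overhang and web parts.
C_f = 0.85 f'_c (b_f − b_w) h_f = 0.85 × 28.6 × (1040 − 255) × 90 = 1717502 N.
Remaining web compression depth: a_w = (T − C_f)/(0.85 f'_c b_w) = (2888400 − 1717502)/(0.85 × 28.6 × 255) = 188.88 mm.
M_n = C_f(d − h_f/2) + (T − C_f)(d − a_w/2) = 1717502 × (765 − 45) + 1170898 × (765 − 94.44) = 1236.60 + 785.16 = 2021.76 × 10⁶ N·mm.
M_n = 2021.76 kN·m.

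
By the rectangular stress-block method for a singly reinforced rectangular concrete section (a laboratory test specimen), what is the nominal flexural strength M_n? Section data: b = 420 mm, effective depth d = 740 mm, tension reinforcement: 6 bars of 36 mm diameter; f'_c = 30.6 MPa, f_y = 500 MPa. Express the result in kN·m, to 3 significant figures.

A_s = 6 × 1018 = 6108 mm².
T = A_s f_y = 6108 × 500 = 3054000 N = 3054 kN.
From C = T: a = T/(0.85 f'_c b) = 3054000/(0.85 × 30.6 × 420) = 279.56 mm.
M_n = T(d − a/2) = 3054 kN × (740 − 139.78) mm = 1833.07 kN·m.

M_n ≈ 1830 kN·m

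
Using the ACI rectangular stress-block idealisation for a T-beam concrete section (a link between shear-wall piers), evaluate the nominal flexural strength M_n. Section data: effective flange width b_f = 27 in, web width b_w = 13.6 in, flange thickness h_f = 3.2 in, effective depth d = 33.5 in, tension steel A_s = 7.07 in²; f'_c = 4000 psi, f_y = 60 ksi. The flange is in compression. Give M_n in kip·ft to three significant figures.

Tension: T = A_s f_y = 7.07 × 60 = 424.2 kips.
Try a within the flange: a = T/(0.85 f'_c b_f) = 424.2/(0.85 × 4 × 27) = 4.621 in.
a = 4.621 > h_f = 3.2 in: the block extends into the web. Split into flange-overhang and web parts.
C_f = 0.85 f'_c (b_f − b_w) h_f = 0.85 × 4 × (27 − 13.6) × 3.2 = 145.8 kips.
Remaining web compression depth: a_w = (T − C_f)/(0.85 f'_c b_w) = (424.2 − 145.8)/(0.85 × 4 × 13.6) = 6.021 in.
M_n = C_f(d − h_f/2) + (T − C_f)(d − a_w/2) = 145.8 × (33.5 − 1.6) + 278.4 × (33.5 − 3.0105) = 4651.0 + 8488.3 = 13139.3 kip·in.
M_n = 13139.3/12 = 1094.94 kip·ft.

M_n ≈ 1090 kip·ft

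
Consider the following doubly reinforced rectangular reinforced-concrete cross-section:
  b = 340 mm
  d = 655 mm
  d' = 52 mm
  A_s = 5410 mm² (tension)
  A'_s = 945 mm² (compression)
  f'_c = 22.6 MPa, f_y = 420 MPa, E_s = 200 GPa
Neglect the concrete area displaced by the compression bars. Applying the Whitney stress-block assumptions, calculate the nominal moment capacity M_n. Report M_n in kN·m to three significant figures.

Assume both tension and compression steel yield.
Net tension couple steel: A_s − A'_s = 4465 mm².
a = (A_s − A'_s) f_y / (0.85 f'_c b) = 1875300/(0.85 × 22.6 × 340) = 287.12 mm.
c = a/β₁ = 287.12/0.85 = 337.79 mm; ε'_s = 0.003(c − d')/c = 0.0025 ≥ f_y/E_s = 0.0021, so compression steel does yield.
M_n = (A_s − A'_s) f_y (d − a/2) + A'_s f_y (d − d') = [1875300 × (655 − 143.56) + 396900 × (655 − 52)] × 10⁻⁶ = 959.10 + 239.33 = 1198.43 kN·m.

M_n ≈ 1200 kN·m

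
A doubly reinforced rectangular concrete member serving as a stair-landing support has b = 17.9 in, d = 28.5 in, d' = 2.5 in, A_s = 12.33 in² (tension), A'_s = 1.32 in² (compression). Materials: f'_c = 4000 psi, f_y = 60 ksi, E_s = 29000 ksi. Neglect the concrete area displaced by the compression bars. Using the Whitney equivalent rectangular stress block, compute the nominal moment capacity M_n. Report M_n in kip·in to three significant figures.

M_n ≈ 17300 kip·in

Assume both steels yield.
a = (A_s − A'_s) f_y/(0.85 f'_c b) = (12.33 − 1.32) × 60/(0.85 × 4 × 17.9) = 10.854 in.
c = a/β₁ = 10.854/0.85 = 12.769 in; ε'_s = 0.003(c − d')/c = 0.0024 ≥ ε_y = 0.0021, so the compression steel yields.
M_n = (A_s − A'_s) f_y (d − a/2) + A'_s f_y (d − d') = 660.6 × (28.5 − 5.427) + 79.2 × (28.5 − 2.5) = 15242.0 + 2059.2 = 17301.2 kip·in.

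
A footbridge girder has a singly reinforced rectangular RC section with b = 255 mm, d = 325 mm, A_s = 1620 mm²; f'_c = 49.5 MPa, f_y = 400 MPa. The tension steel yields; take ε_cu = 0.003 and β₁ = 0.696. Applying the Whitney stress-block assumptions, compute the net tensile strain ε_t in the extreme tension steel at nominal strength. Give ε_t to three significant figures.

ε_t ≈ 0.00824

a = A_s f_y/(0.85 f'_c b) = 60.40 mm.
β₁ = 0.696, so c = a/β₁ = 60.40/0.696 = 86.78 mm.
From the linear strain diagram with ε_cu = 0.003: ε_t = 0.003 (d − c)/c = 0.003 × (325 − 86.78)/86.78 = 0.00824.
Since ε_t ≥ 0.005, the section is tension-controlled.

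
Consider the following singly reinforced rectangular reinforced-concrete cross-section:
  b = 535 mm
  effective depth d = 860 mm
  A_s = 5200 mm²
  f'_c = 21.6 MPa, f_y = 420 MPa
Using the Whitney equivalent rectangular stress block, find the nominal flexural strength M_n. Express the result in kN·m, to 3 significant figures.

M_n ≈ 1640 kN·m

T = A_s f_y = 5200 × 420 = 2184000 N = 2184 kN.
From C = T: a = T/(0.85 f'_c b) = 2184000/(0.85 × 21.6 × 535) = 222.34 mm.
M_n = T(d − a/2) = 2184 kN × (860 − 111.17) mm = 1635.44 kN·m.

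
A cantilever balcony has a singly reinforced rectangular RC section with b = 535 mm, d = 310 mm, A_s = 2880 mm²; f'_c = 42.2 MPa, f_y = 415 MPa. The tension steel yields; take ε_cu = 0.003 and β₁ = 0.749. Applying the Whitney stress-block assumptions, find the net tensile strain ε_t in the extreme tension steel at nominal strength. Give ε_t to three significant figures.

ε_t ≈ 0.00818

a = A_s f_y/(0.85 f'_c b) = 62.28 mm.
β₁ = 0.749, so c = a/β₁ = 62.28/0.749 = 83.15 mm.
From the linear strain diagram with ε_cu = 0.003: ε_t = 0.003 (d − c)/c = 0.003 × (310 − 83.15)/83.15 = 0.00818.
Since ε_t ≥ 0.005, the section is tension-controlled.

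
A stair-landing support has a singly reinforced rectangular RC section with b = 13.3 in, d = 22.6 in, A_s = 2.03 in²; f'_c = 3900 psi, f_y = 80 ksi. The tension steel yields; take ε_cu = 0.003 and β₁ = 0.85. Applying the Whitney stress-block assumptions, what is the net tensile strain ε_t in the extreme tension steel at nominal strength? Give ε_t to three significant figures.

a = A_s f_y/(0.85 f'_c b) = 3.683 in.
β₁ = 0.85, so c = a/β₁ = 3.683/0.85 = 4.333 in.
From the linear strain diagram with ε_cu = 0.003: ε_t = 0.003 (d − c)/c = 0.003 × (22.6 − 4.333)/4.333 = 0.0126.
Since ε_t ≥ 0.005, the section is tension-controlled.

ε_t ≈ 0.0126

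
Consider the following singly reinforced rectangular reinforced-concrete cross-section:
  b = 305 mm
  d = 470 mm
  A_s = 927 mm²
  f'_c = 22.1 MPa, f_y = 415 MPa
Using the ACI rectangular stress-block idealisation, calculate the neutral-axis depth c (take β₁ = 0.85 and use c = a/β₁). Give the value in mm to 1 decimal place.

T = A_s f_y = 927 × 415 = 384705 N = 384.705 kN.
Setting C = 0.85 f'_c a b equal to T: a = 384705/(0.85 × 22.1 × 305) = 67.145 mm.
With β₁ = 0.85, c = a/β₁ = 67.145/0.85 = 79.0 mm.

c ≈ 79.0 mm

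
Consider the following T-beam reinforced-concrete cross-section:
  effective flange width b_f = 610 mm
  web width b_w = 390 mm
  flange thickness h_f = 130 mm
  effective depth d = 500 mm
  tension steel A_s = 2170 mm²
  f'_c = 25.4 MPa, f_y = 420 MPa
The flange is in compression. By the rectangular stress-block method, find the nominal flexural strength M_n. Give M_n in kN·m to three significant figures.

M_n ≈ 424 kN·m

Tension: T = A_s f_y = 2170 × 420 = 911400 N.
Try a within the flange: a = T/(0.85 f'_c b_f) = 911400/(0.85 × 25.4 × 610) = 69.20 mm.
Since a = 69.20 ≤ h_f = 130 mm, the stress block lies entirely in the flange; analyse as a rectangular beam of width b_f.
M_n = T(d − a/2) = 911400 × (500 − 34.6) = 424.17 × 10⁶ N·mm.
M_n = 424.17 kN·m.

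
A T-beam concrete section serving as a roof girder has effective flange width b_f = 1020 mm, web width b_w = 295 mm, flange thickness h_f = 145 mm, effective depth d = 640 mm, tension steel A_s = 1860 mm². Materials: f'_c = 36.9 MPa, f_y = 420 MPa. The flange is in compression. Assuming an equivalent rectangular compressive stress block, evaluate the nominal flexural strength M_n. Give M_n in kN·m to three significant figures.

M_n ≈ 490 kN·m

Tension: T = A_s f_y = 1860 × 420 = 781200 N.
Try a within the flange: a = T/(0.85 f'_c b_f) = 781200/(0.85 × 36.9 × 1020) = 24.42 mm.
Since a = 24.42 ≤ h_f = 145 mm, the stress block lies entirely in the flange; analyse as a rectangular beam of width b_f.
M_n = T(d − a/2) = 781200 × (640 − 12.21) = 490.43 × 10⁶ N·mm.
M_n = 490.43 kN·m.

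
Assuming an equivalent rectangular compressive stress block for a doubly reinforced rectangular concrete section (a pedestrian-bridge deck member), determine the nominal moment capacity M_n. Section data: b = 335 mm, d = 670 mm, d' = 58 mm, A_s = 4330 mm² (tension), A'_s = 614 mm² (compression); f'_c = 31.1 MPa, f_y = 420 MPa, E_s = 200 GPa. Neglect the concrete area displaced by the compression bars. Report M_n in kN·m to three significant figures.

Assume both tension and compression steel yield.
Net tension couple steel: A_s − A'_s = 3716 mm².
a = (A_s − A'_s) f_y / (0.85 f'_c b) = 1560720/(0.85 × 31.1 × 335) = 176.24 mm.
c = a/β₁ = 176.24/0.828 = 212.85 mm; ε'_s = 0.003(c − d')/c = 0.0022 ≥ f_y/E_s = 0.0021, so compression steel does yield.
M_n = (A_s − A'_s) f_y (d − a/2) + A'_s f_y (d − d') = [1560720 × (670 − 88.12) + 257880 × (670 − 58)] × 10⁻⁶ = 908.15 + 157.82 = 1065.97 kN·m.

M_n ≈ 1070 kN·m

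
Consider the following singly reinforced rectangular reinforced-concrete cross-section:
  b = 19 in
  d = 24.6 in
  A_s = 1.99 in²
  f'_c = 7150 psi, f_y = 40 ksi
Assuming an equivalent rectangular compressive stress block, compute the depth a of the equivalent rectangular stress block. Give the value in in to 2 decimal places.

T = A_s f_y = 1.99 × 40 = 79.6 kips.
a = T/(0.85 f'_c b) = 79.6/(0.85 × 7.15 × 19) = 0.69 in.

a ≈ 0.69 in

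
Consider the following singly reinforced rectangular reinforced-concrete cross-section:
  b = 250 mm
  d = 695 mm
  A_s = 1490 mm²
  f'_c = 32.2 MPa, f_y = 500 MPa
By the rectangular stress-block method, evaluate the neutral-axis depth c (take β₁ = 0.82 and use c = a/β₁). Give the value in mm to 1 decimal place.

c ≈ 132.8 mm

T = A_s f_y = 1490 × 500 = 745000 N = 745 kN.
Setting C = 0.85 f'_c a b equal to T: a = 745000/(0.85 × 32.2 × 250) = 108.878 mm.
With β₁ = 0.82, c = a/β₁ = 108.878/0.82 = 132.8 mm.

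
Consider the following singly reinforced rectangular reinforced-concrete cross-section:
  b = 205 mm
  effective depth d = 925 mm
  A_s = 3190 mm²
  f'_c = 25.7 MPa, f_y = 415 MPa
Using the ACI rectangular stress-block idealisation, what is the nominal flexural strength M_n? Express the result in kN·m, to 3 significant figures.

M_n ≈ 1030 kN·m

T = A_s f_y = 3190 × 415 = 1323850 N = 1323.85 kN.
From C = T: a = T/(0.85 f'_c b) = 1323850/(0.85 × 25.7 × 205) = 295.62 mm.
M_n = T(d − a/2) = 1323.85 kN × (925 − 147.81) mm = 1028.88 kN·m.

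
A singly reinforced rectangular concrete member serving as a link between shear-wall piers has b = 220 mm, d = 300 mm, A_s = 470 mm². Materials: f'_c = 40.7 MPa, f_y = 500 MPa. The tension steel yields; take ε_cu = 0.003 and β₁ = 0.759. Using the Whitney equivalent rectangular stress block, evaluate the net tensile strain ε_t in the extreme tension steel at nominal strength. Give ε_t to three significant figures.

a = A_s f_y/(0.85 f'_c b) = 30.88 mm.
β₁ = 0.759, so c = a/β₁ = 30.88/0.759 = 40.69 mm.
From the linear strain diagram with ε_cu = 0.003: ε_t = 0.003 (d − c)/c = 0.003 × (300 − 40.69)/40.69 = 0.0191.
Since ε_t ≥ 0.005, the section is tension-controlled.

ε_t ≈ 0.0191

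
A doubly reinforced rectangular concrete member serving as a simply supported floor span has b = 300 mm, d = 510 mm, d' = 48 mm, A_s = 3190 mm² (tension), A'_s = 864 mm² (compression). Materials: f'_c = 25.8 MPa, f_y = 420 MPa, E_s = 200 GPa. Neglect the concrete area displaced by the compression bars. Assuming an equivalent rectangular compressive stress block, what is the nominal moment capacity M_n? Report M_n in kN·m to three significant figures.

Assume both tension and compression steel yield.
Net tension couple steel: A_s − A'_s = 2326 mm².
a = (A_s − A'_s) f_y / (0.85 f'_c b) = 976920/(0.85 × 25.8 × 300) = 148.49 mm.
c = a/β₁ = 148.49/0.85 = 174.69 mm; ε'_s = 0.003(c − d')/c = 0.0022 ≥ f_y/E_s = 0.0021, so compression steel does yield.
M_n = (A_s − A'_s) f_y (d − a/2) + A'_s f_y (d − d') = [976920 × (510 − 74.245) + 362880 × (510 − 48)] × 10⁻⁶ = 425.70 + 167.65 = 593.35 kN·m.

M_n ≈ 593 kN·m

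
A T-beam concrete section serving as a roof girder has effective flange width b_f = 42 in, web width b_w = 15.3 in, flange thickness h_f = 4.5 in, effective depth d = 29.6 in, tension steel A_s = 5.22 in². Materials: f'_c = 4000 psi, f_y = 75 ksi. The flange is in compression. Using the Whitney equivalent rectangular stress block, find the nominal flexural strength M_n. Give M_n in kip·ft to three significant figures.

M_n ≈ 921 kip·ft

Tension: T = A_s f_y = 5.22 × 75 = 391.5 kips.
Try a within the flange: a = T/(0.85 f'_c b_f) = 391.5/(0.85 × 4 × 42) = 2.742 in.
Since a = 2.742 ≤ h_f = 4.5 in, the stress block lies entirely in the flange; analyse as a rectangular beam of width b_f.
M_n = T(d − a/2) = 391.5 × (29.6 − 1.371) = 11051.7 kip·in.
M_n = 11051.7/12 = 920.98 kip·ft.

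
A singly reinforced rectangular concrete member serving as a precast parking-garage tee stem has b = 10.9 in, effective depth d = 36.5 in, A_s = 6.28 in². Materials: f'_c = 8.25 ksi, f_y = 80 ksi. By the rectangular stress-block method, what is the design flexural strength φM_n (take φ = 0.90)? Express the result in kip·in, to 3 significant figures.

T = A_s f_y = 6.28 × 80 = 502.4 kips.
a = T/(0.85 f'_c b) = 502.4/(0.85 × 8.25 × 10.9) = 6.573 in.
M_n = T(d − a/2) = 502.4 × (36.5 − 3.2865) = 16686.5 kip·in.
φM_n = 0.90 × 16686.5 = 15017.9 kip·in.

φM_n ≈ 15000 kip·in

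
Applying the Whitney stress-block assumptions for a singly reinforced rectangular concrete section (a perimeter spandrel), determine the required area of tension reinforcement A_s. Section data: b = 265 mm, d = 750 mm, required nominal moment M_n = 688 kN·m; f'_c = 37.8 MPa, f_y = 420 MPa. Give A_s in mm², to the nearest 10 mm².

A_s ≈ 2370 mm²

With M_n = 0.85 f'_c a b (d − a/2), solve the quadratic for a:
a = d − √(d² − 2M_n/(0.85 f'_c b)) = 750 − √(750² − 2 × 688×10⁶/(0.85 × 37.8 × 265)) = 116.84 mm.
A_s = 0.85 f'_c a b / f_y = 0.85 × 37.8 × 116.84 × 265 / 420 = 2368.6 mm².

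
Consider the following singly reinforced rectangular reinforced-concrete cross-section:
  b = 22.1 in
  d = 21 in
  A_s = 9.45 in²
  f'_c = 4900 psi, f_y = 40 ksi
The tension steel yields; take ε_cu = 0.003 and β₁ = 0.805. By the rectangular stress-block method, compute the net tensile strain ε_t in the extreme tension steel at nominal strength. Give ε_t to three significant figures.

a = A_s f_y/(0.85 f'_c b) = 4.107 in.
β₁ = 0.805, so c = a/β₁ = 4.107/0.805 = 5.102 in.
From the linear strain diagram with ε_cu = 0.003: ε_t = 0.003 (d − c)/c = 0.003 × (21 − 5.102)/5.102 = 0.00935.
Since ε_t ≥ 0.005, the section is tension-controlled.

ε_t ≈ 0.00935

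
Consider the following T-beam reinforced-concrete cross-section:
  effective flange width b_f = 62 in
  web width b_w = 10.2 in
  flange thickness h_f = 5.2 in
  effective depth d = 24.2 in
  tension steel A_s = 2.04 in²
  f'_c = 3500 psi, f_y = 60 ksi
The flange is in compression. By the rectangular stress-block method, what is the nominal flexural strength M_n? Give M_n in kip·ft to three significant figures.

M_n ≈ 243 kip·ft

Tension: T = A_s f_y = 2.04 × 60 = 122.4 kips.
Try a within the flange: a = T/(0.85 f'_c b_f) = 122.4/(0.85 × 3.5 × 62) = 0.664 in.
Since a = 0.664 ≤ h_f = 5.2 in, the stress block lies entirely in the flange; analyse as a rectangular beam of width b_f.
M_n = T(d − a/2) = 122.4 × (24.2 − 0.332) = 2921.4 kip·in.
M_n = 2921.4/12 = 243.45 kip·ft.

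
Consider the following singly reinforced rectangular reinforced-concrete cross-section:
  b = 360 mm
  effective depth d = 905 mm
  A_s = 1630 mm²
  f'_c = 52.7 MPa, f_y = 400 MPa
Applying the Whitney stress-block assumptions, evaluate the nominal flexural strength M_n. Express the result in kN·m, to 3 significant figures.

M_n ≈ 577 kN·m

T = A_s f_y = 1630 × 400 = 652000 N = 652 kN.
From C = T: a = T/(0.85 f'_c b) = 652000/(0.85 × 52.7 × 360) = 40.43 mm.
M_n = T(d − a/2) = 652 kN × (905 − 20.215) mm = 576.88 kN·m.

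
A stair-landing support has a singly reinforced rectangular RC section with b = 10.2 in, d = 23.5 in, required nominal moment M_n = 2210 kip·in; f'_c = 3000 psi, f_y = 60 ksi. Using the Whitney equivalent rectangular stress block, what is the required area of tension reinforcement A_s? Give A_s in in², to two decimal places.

A_s ≈ 1.71 in²

From M_n = 0.85 f'_c a b (d − a/2):
a = d − √(d² − 2M_n/(0.85 f'_c b)) = 23.5 − √(23.5² − 2 × 2210/(0.85 × 3 × 10.2)) = 3.947 in.
A_s = 0.85 f'_c a b / f_y = 0.85 × 3 × 3.947 × 10.2 / 60 = 1.711 in².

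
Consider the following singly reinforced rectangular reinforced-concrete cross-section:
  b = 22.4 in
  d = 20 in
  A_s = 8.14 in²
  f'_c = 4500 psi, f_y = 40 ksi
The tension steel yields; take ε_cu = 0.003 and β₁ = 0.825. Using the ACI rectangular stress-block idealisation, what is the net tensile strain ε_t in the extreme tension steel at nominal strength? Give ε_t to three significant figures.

a = A_s f_y/(0.85 f'_c b) = 3.800 in.
β₁ = 0.825, so c = a/β₁ = 3.800/0.825 = 4.606 in.
From the linear strain diagram with ε_cu = 0.003: ε_t = 0.003 (d − c)/c = 0.003 × (20 − 4.606)/4.606 = 0.0100.
Since ε_t ≥ 0.005, the section is tension-controlled.

ε_t ≈ 0.0100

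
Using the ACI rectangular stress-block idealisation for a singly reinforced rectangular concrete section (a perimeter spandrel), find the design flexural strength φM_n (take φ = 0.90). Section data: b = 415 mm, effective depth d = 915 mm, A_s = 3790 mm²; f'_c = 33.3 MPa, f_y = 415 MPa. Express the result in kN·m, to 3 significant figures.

φM_n ≈ 1200 kN·m

T = A_s f_y = 3790 × 415 = 1572850 N = 1572.85 kN.
From C = T: a = T/(0.85 f'_c b) = 1572850/(0.85 × 33.3 × 415) = 133.90 mm.
M_n = T(d − a/2) = 1572.85 kN × (915 − 66.95) mm = 1333.86 kN·m.
φM_n = 0.90 × 1333.86 = 1200.47 kN·m.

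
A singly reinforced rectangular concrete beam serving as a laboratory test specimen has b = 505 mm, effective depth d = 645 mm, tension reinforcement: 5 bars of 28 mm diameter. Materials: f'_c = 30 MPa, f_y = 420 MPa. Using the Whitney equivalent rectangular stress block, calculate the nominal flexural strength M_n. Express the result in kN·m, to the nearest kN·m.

A_s = 5 × 616 = 3080 mm².
T = A_s f_y = 3080 × 420 = 1293600 N = 1293.6 kN.
From C = T: a = T/(0.85 f'_c b) = 1293600/(0.85 × 30 × 505) = 100.45 mm.
M_n = T(d − a/2) = 1293.6 kN × (645 − 50.225) mm = 769.40 kN·m.

M_n ≈ 769 kN·m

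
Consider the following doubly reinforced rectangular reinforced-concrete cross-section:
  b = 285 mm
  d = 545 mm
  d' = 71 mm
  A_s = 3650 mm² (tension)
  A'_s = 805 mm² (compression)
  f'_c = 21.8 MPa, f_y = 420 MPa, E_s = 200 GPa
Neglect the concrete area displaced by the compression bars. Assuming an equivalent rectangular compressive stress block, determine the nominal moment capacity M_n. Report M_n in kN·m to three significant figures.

M_n ≈ 676 kN·m

Assume both tension and compression steel yield.
Net tension couple steel: A_s − A'_s = 2845 mm².
a = (A_s − A'_s) f_y / (0.85 f'_c b) = 1194900/(0.85 × 21.8 × 285) = 226.26 mm.
c = a/β₁ = 226.26/0.85 = 266.19 mm; ε'_s = 0.003(c − d')/c = 0.0022 ≥ f_y/E_s = 0.0021, so compression steel does yield.
M_n = (A_s − A'_s) f_y (d − a/2) + A'_s f_y (d − d') = [1194900 × (545 − 113.13) + 338100 × (545 − 71)] × 10⁻⁶ = 516.04 + 160.26 = 676.30 kN·m.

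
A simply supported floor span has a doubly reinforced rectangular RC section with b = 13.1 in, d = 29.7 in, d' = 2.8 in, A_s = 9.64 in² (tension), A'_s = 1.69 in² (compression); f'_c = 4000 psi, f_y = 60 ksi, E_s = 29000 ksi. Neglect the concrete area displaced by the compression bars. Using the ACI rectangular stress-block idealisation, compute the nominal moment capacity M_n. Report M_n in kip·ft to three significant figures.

Assume both steels yield.
a = (A_s − A'_s) f_y/(0.85 f'_c b) = (9.64 − 1.69) × 60/(0.85 × 4 × 13.1) = 10.709 in.
c = a/β₁ = 10.709/0.85 = 12.599 in; ε'_s = 0.003(c − d')/c = 0.0023 ≥ ε_y = 0.0021, so the compression steel yields.
M_n = (A_s − A'_s) f_y (d − a/2) + A'_s f_y (d − d') = 477 × (29.7 − 5.3545) + 101.4 × (29.7 − 2.8) = 11612.8 + 2727.7 = 14340.5 kip·in = 14340.5/12 = 1195.04 kip·ft.

M_n ≈ 1200 kip·ft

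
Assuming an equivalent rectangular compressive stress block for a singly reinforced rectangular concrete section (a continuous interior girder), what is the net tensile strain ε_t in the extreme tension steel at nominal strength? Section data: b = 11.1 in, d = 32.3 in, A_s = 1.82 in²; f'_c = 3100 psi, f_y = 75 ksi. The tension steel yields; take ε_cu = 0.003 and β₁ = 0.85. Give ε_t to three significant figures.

ε_t ≈ 0.0146

a = A_s f_y/(0.85 f'_c b) = 4.667 in.
β₁ = 0.85, so c = a/β₁ = 4.667/0.85 = 5.491 in.
From the linear strain diagram with ε_cu = 0.003: ε_t = 0.003 (d − c)/c = 0.003 × (32.3 − 5.491)/5.491 = 0.0146.
Since ε_t ≥ 0.005, the section is tension-controlled.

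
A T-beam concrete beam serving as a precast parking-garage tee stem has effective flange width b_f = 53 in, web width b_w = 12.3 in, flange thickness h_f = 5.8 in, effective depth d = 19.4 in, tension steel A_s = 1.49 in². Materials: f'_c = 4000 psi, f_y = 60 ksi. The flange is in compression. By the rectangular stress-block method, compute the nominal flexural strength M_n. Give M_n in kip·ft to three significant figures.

M_n ≈ 143 kip·ft

Tension: T = A_s f_y = 1.49 × 60 = 89.4 kips.
Try a within the flange: a = T/(0.85 f'_c b_f) = 89.4/(0.85 × 4 × 53) = 0.496 in.
Since a = 0.496 ≤ h_f = 5.8 in, the stress block lies entirely in the flange; analyse as a rectangular beam of width b_f.
M_n = T(d − a/2) = 89.4 × (19.4 − 0.248) = 1712.2 kip·in.
M_n = 1712.2/12 = 142.68 kip·ft.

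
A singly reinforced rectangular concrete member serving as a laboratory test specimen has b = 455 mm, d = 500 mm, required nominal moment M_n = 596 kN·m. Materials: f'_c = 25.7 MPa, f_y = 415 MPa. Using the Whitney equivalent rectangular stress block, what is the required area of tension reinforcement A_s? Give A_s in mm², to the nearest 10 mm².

A_s ≈ 3340 mm²

With M_n = 0.85 f'_c a b (d − a/2), solve the quadratic for a:
a = d − √(d² − 2M_n/(0.85 f'_c b)) = 500 − √(500² − 2 × 596×10⁶/(0.85 × 25.7 × 455)) = 139.34 mm.
A_s = 0.85 f'_c a b / f_y = 0.85 × 25.7 × 139.34 × 455 / 415 = 3337.3 mm².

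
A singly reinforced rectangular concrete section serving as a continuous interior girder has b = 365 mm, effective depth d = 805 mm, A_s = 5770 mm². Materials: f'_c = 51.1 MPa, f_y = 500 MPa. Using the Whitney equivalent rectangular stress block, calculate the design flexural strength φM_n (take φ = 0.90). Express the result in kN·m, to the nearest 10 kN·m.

φM_n ≈ 1850 kN·m

T = A_s f_y = 5770 × 500 = 2885000 N = 2885 kN.
From C = T: a = T/(0.85 f'_c b) = 2885000/(0.85 × 51.1 × 365) = 181.98 mm.
M_n = T(d − a/2) = 2885 kN × (805 − 90.99) mm = 2059.92 kN·m.
φM_n = 0.90 × 2059.92 = 1853.93 kN·m.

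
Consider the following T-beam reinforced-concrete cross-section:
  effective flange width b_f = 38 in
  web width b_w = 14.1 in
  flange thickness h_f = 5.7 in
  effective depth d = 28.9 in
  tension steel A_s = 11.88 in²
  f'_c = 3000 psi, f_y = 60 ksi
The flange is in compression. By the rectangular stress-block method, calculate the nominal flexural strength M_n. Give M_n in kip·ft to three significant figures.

Tension: T = A_s f_y = 11.88 × 60 = 712.8 kips.
Try a within the flange: a = T/(0.85 f'_c b_f) = 712.8/(0.85 × 3 × 38) = 7.356 in.
a = 7.356 > h_f = 5.7 in: the block extends into the web. Split into flange-overhang and web parts.
C_f = 0.85 f'_c (b_f − b_w) h_f = 0.85 × 3 × (38 − 14.1) × 5.7 = 347.4 kips.
Remaining web compression depth: a_w = (T − C_f)/(0.85 f'_c b_w) = (712.8 − 347.4)/(0.85 × 3 × 14.1) = 10.163 in.
M_n = C_f(d − h_f/2) + (T − C_f)(d − a_w/2) = 347.4 × (28.9 − 2.85) + 365.4 × (28.9 − 5.0815) = 9049.8 + 8703.3 = 17753.1 kip·in.
M_n = 17753.1/12 = 1479.43 kip·ft.

M_n ≈ 1480 kip·ft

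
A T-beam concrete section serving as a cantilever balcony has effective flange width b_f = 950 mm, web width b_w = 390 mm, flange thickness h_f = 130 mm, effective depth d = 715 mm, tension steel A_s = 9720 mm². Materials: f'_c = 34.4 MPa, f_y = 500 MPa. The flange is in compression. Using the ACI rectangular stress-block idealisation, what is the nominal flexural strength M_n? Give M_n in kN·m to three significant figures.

Tension: T = A_s f_y = 9720 × 500 = 4860000 N.
Try a within the flange: a = T/(0.85 f'_c b_f) = 4860000/(0.85 × 34.4 × 950) = 174.96 mm.
a = 174.96 > h_f = 130 mm: the block extends into the web. Split into flange-overhang and web parts.
C_f = 0.85 f'_c (b_f − b_w) h_f = 0.85 × 34.4 × (950 − 390) × 130 = 2128672 N.
Remaining web compression depth: a_w = (T − C_f)/(0.85 f'_c b_w) = (4860000 − 2128672)/(0.85 × 34.4 × 390) = 239.51 mm.
M_n = C_f(d − h_f/2) + (T − C_f)(d − a_w/2) = 2128672 × (715 − 65) + 2731328 × (715 − 119.755) = 1383.64 + 1625.81 = 3009.45 × 10⁶ N·mm.
M_n = 3009.45 kN·m.

M_n ≈ 3010 kN·m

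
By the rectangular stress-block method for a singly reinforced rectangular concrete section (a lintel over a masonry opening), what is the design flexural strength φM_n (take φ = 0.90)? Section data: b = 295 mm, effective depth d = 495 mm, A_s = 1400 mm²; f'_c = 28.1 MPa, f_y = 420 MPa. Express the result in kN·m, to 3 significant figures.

φM_n ≈ 240 kN·m

T = A_s f_y = 1400 × 420 = 588000 N = 588 kN.
From C = T: a = T/(0.85 f'_c b) = 588000/(0.85 × 28.1 × 295) = 83.45 mm.
M_n = T(d − a/2) = 588 kN × (495 − 41.725) mm = 266.53 kN·m.
φM_n = 0.90 × 266.53 = 239.88 kN·m.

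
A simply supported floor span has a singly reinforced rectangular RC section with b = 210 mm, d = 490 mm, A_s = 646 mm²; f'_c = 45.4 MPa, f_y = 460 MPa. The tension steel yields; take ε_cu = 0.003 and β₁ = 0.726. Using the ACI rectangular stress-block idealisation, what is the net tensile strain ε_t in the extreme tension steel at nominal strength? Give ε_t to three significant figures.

a = A_s f_y/(0.85 f'_c b) = 36.67 mm.
β₁ = 0.726, so c = a/β₁ = 36.67/0.726 = 50.51 mm.
From the linear strain diagram with ε_cu = 0.003: ε_t = 0.003 (d − c)/c = 0.003 × (490 − 50.51)/50.51 = 0.0261.
Since ε_t ≥ 0.005, the section is tension-controlled.

ε_t ≈ 0.0261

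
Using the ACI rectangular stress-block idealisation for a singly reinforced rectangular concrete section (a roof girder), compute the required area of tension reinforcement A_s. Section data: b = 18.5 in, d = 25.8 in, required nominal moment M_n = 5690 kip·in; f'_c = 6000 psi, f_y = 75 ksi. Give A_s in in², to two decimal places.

A_s ≈ 3.09 in²

From M_n = 0.85 f'_c a b (d − a/2):
a = d − √(d² − 2M_n/(0.85 f'_c b)) = 25.8 − √(25.8² − 2 × 5690/(0.85 × 6 × 18.5)) = 2.454 in.
A_s = 0.85 f'_c a b / f_y = 0.85 × 6 × 2.454 × 18.5 / 75 = 3.087 in².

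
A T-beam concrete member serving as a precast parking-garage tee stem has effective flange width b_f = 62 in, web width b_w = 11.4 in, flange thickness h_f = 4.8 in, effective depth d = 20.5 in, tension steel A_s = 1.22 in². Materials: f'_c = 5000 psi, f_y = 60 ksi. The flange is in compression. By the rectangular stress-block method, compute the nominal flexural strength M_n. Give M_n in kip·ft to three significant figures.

M_n ≈ 124 kip·ft

Tension: T = A_s f_y = 1.22 × 60 = 73.2 kips.
Try a within the flange: a = T/(0.85 f'_c b_f) = 73.2/(0.85 × 5 × 62) = 0.278 in.
Since a = 0.278 ≤ h_f = 4.8 in, the stress block lies entirely in the flange; analyse as a rectangular beam of width b_f.
M_n = T(d − a/2) = 73.2 × (20.5 − 0.139) = 1490.4 kip·in.
M_n = 1490.4/12 = 124.20 kip·ft.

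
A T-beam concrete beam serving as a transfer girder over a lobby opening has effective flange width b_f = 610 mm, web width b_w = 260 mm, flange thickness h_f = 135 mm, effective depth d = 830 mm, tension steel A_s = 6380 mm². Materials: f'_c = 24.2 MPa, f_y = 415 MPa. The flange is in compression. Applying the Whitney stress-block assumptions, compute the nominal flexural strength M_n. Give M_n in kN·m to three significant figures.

Tension: T = A_s f_y = 6380 × 415 = 2647700 N.
Try a within the flange: a = T/(0.85 f'_c b_f) = 2647700/(0.85 × 24.2 × 610) = 211.01 mm.
a = 211.01 > h_f = 135 mm: the block extends into the web. Split into flange-overhang and web parts.
C_f = 0.85 f'_c (b_f − b_w) h_f = 0.85 × 24.2 × (610 − 260) × 135 = 971933 N.
Remaining web compression depth: a_w = (T − C_f)/(0.85 f'_c b_w) = (2647700 − 971933)/(0.85 × 24.2 × 260) = 313.33 mm.
M_n = C_f(d − h_f/2) + (T − C_f)(d − a_w/2) = 971933 × (830 − 67.5) + 1675767 × (830 − 156.665) = 741.10 + 1128.35 = 1869.45 × 10⁶ N·mm.
M_n = 1869.45 kN·m.

M_n ≈ 1870 kN·m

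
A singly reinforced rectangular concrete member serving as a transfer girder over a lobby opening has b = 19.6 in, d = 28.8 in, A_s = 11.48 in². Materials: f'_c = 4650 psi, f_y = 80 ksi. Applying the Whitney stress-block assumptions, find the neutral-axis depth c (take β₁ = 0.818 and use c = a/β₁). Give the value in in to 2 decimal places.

c ≈ 14.49 in

T = A_s f_y = 11.48 × 80 = 918.4 kips.
a = T/(0.85 f'_c b) = 918.4/(0.85 × 4.65 × 19.6) = 11.8551 in.
With β₁ = 0.818, c = a/β₁ = 11.8551/0.818 = 14.49 in.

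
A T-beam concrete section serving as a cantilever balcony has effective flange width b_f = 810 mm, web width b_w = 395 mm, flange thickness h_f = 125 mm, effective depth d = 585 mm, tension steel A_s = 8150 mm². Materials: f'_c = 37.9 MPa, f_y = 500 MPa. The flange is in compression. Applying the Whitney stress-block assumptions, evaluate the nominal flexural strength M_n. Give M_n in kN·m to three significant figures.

M_n ≈ 2050 kN·m

Tension: T = A_s f_y = 8150 × 500 = 4075000 N.
Try a within the flange: a = T/(0.85 f'_c b_f) = 4075000/(0.85 × 37.9 × 810) = 156.17 mm.
a = 156.17 > h_f = 125 mm: the block extends into the web. Split into flange-overhang and web parts.
C_f = 0.85 f'_c (b_f − b_w) h_f = 0.85 × 37.9 × (810 − 395) × 125 = 1671153 N.
Remaining web compression depth: a_w = (T − C_f)/(0.85 f'_c b_w) = (4075000 − 1671153)/(0.85 × 37.9 × 395) = 188.91 mm.
M_n = C_f(d − h_f/2) + (T − C_f)(d − a_w/2) = 1671153 × (585 − 62.5) + 2403847 × (585 − 94.455) = 873.18 + 1179.20 = 2052.38 × 10⁶ N·mm.
M_n = 2052.38 kN·m.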